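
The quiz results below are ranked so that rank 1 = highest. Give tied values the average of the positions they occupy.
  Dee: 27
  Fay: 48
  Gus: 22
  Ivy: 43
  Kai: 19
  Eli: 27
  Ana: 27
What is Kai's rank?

Sorted (descending): 48, 43, 27, 27, 27, 22, 19
The 3 values of 27 occupy positions 3–5 → average rank 4.
Kai has value 19 → rank 7.

7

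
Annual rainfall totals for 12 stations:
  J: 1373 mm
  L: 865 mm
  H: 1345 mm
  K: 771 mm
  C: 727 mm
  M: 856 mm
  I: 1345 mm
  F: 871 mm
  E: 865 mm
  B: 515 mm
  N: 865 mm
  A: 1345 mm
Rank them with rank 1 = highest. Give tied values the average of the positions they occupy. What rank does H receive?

3

Sorted (descending): 1373, 1345, 1345, 1345, 871, 865, 865, 865, 856, 771, 727, 515
The 3 values of 1345 occupy positions 2–4 → average rank 3.
The 3 values of 865 occupy positions 6–8 → average rank 7.
H has value 1345 mm → rank 3.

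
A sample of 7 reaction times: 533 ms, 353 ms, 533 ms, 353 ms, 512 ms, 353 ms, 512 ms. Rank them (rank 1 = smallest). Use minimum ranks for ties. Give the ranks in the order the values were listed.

Sorted (ascending): 353, 353, 353, 512, 512, 533, 533
The 3 values of 353 occupy positions 1–3 → each gets rank 1.
The 2 values of 512 occupy positions 4–5 → each gets rank 4.
The 2 values of 533 occupy positions 6–7 → each gets rank 6.

6, 1, 6, 1, 4, 1, 4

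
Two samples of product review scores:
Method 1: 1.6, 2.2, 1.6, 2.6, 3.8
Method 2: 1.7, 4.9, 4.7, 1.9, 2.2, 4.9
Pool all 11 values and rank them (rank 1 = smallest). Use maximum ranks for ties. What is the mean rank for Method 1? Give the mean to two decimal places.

5.00

Sorted (ascending): 1.6, 1.6, 1.7, 1.9, 2.2, 2.2, 2.6, 3.8, 4.7, 4.9, 4.9
The 2 values of 1.6 occupy positions 1–2 → each gets rank 2.
The 2 values of 2.2 occupy positions 5–6 → each gets rank 6.
The 2 values of 4.9 occupy positions 10–11 → each gets rank 11.
Method 1 values → pooled ranks: 1.6→2, 2.2→6, 1.6→2, 2.6→7, 3.8→8
Mean rank = (2 + 6 + 2 + 7 + 8) / 5 = 5.00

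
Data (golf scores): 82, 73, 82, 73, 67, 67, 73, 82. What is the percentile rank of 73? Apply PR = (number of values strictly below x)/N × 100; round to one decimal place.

N = 8.
Strictly below 73: 2. Equal to 73: 3.
PR = 2/8 × 100 = 25.0

25.0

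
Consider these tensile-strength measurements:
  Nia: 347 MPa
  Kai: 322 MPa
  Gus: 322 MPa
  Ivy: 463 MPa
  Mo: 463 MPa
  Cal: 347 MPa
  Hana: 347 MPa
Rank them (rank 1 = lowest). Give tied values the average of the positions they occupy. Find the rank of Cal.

Sorted (ascending): 322, 322, 347, 347, 347, 463, 463
The 2 values of 322 occupy positions 1–2 → average rank (1+2)/2 = 1.5.
The 3 values of 347 occupy positions 3–5 → average rank 4.
The 2 values of 463 occupy positions 6–7 → average rank (6+7)/2 = 6.5.
Cal has value 347 MPa → rank 4.

4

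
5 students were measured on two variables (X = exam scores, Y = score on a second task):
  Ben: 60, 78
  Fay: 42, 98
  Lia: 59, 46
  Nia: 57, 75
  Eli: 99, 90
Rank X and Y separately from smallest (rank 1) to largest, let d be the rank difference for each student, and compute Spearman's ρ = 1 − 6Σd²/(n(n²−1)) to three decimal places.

-0.100

Ranks of variable 1: 4, 1, 3, 2, 5
Ranks of variable 2: 3, 5, 1, 2, 4
d = r₁ − r₂: 1, -4, 2, 0, 1
d²: 1, 16, 4, 0, 1; Σd² = 22
ρ = 1 − 6·22/(5·24) = 1 − 132/120 = -0.100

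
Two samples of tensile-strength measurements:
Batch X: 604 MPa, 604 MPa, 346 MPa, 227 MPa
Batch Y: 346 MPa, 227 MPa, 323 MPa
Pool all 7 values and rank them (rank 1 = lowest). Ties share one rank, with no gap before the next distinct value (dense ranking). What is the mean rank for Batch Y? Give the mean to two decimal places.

2.00

Sorted (ascending): 227, 227, 323, 346, 346, 604, 604
The 2 values of 227 share dense rank 1.
The 2 values of 346 share dense rank 3.
The 2 values of 604 share dense rank 4.
Remaining distinct values take the next consecutive integers.
Batch Y values → pooled ranks: 346→3, 227→1, 323→2
Mean rank = (3 + 1 + 2) / 3 = 2.00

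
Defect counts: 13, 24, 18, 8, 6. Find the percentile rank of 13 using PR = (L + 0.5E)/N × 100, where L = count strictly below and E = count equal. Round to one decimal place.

50.0

N = 5.
Strictly below 13: 2. Equal to 13: 1.
PR = (2 + 0.5·1)/5 × 100 = 50.0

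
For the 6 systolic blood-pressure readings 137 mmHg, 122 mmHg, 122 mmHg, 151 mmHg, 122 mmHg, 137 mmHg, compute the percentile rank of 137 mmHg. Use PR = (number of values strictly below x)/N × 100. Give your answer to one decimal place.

50.0

N = 6.
Strictly below 137: 3. Equal to 137: 2.
PR = 3/6 × 100 = 50.0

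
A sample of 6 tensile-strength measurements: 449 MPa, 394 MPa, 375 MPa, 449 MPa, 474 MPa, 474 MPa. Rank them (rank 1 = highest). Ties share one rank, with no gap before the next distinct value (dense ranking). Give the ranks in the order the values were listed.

2, 3, 4, 2, 1, 1

Sorted (descending): 474, 474, 449, 449, 394, 375
The 2 values of 474 share dense rank 1.
The 2 values of 449 share dense rank 2.
Remaining distinct values take the next consecutive integers.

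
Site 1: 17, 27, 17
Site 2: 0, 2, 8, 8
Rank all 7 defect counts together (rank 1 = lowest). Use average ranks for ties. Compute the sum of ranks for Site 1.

Sorted (ascending): 0, 2, 8, 8, 17, 17, 27
The 2 values of 8 occupy positions 3–4 → average rank (3+4)/2 = 3.5.
The 2 values of 17 occupy positions 5–6 → average rank (5+6)/2 = 5.5.
Site 1 values → pooled ranks: 17→5.5, 27→7, 17→5.5
Rank sum = 5.5 + 7 + 5.5 = 18

18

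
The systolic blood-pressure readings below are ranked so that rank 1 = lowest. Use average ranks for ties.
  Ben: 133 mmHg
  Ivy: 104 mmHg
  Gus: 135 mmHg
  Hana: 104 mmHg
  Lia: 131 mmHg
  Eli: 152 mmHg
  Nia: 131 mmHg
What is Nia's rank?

Sorted (ascending): 104, 104, 131, 131, 133, 135, 152
The 2 values of 104 occupy positions 1–2 → average rank (1+2)/2 = 1.5.
The 2 values of 131 occupy positions 3–4 → average rank (3+4)/2 = 3.5.
Nia has value 131 mmHg → rank 3.5.

3.5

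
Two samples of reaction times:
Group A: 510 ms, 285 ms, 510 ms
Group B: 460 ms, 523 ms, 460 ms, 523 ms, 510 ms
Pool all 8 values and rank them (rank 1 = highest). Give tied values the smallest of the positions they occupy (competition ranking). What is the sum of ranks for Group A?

Sorted (descending): 523, 523, 510, 510, 510, 460, 460, 285
The 2 values of 523 occupy positions 1–2 → each gets rank 1.
The 3 values of 510 occupy positions 3–5 → each gets rank 3.
The 2 values of 460 occupy positions 6–7 → each gets rank 6.
Group A values → pooled ranks: 510→3, 285→8, 510→3
Rank sum = 3 + 8 + 3 = 14

14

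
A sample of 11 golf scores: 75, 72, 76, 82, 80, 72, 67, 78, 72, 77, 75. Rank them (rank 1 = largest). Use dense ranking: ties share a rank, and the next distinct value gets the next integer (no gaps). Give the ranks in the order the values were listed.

Sorted (descending): 82, 80, 78, 77, 76, 75, 75, 72, 72, 72, 67
The 2 values of 75 share dense rank 6.
The 3 values of 72 share dense rank 7.
Remaining distinct values take the next consecutive integers.

6, 7, 5, 1, 2, 7, 8, 3, 7, 4, 6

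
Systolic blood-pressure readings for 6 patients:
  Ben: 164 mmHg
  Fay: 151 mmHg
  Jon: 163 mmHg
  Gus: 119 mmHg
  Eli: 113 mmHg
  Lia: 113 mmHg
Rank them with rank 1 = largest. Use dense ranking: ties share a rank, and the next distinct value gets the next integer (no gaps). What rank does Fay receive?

3

Sorted (descending): 164, 163, 151, 119, 113, 113
The 2 values of 113 share dense rank 5.
Remaining distinct values take the next consecutive integers.
Fay has value 151 mmHg → rank 3.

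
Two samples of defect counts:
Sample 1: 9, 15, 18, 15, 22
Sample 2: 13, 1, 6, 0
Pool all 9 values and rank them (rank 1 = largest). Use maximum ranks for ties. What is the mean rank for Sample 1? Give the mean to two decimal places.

3.40

Sorted (descending): 22, 18, 15, 15, 13, 9, 6, 1, 0
The 2 values of 15 occupy positions 3–4 → each gets rank 4.
Sample 1 values → pooled ranks: 9→6, 15→4, 18→2, 15→4, 22→1
Mean rank = (6 + 4 + 2 + 4 + 1) / 5 = 3.40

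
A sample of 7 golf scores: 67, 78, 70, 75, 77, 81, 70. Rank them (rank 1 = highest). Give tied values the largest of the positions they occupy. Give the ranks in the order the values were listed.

7, 2, 6, 4, 3, 1, 6

Sorted (descending): 81, 78, 77, 75, 70, 70, 67
The 2 values of 70 occupy positions 5–6 → each gets rank 6.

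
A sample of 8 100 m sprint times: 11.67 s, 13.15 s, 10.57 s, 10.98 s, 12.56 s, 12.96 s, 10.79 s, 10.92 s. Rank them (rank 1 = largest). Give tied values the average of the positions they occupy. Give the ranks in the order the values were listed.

Sorted (descending): 13.15, 12.96, 12.56, 11.67, 10.98, 10.92, 10.79, 10.57
No ties — each value takes its position as its rank.

4, 1, 8, 5, 3, 2, 7, 6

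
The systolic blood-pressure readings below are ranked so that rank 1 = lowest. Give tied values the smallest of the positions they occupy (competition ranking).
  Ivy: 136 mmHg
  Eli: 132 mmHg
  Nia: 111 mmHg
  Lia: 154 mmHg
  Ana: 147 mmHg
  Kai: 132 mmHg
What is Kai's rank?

Sorted (ascending): 111, 132, 132, 136, 147, 154
The 2 values of 132 occupy positions 2–3 → each gets rank 2.
Kai has value 132 mmHg → rank 2.

2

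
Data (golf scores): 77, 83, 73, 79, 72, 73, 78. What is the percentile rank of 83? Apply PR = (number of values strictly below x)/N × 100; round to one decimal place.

85.7

N = 7.
Strictly below 83: 6. Equal to 83: 1.
PR = 6/7 × 100 = 85.7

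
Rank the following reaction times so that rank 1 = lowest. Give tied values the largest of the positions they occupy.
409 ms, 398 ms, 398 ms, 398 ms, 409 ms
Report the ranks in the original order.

5, 3, 3, 3, 5

Sorted (ascending): 398, 398, 398, 409, 409
The 3 values of 398 occupy positions 1–3 → each gets rank 3.
The 2 values of 409 occupy positions 4–5 → each gets rank 5.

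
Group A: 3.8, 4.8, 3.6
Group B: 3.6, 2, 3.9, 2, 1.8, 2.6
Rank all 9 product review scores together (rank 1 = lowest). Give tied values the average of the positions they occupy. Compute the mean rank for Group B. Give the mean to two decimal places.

Sorted (ascending): 1.8, 2, 2, 2.6, 3.6, 3.6, 3.8, 3.9, 4.8
The 2 values of 2 occupy positions 2–3 → average rank (2+3)/2 = 2.5.
The 2 values of 3.6 occupy positions 5–6 → average rank (5+6)/2 = 5.5.
Group B values → pooled ranks: 3.6→5.5, 2→2.5, 3.9→8, 2→2.5, 1.8→1, 2.6→4
Mean rank = (5.5 + 2.5 + 8 + 2.5 + 1 + 4) / 6 = 3.92

3.92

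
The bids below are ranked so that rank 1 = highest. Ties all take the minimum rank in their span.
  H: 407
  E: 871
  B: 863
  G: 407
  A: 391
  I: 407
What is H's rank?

Sorted (descending): 871, 863, 407, 407, 407, 391
The 3 values of 407 occupy positions 3–5 → each gets rank 3.
H has value 407 → rank 3.

3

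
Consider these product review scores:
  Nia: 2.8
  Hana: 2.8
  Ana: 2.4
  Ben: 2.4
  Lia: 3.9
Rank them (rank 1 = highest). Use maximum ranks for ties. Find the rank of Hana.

Sorted (descending): 3.9, 2.8, 2.8, 2.4, 2.4
The 2 values of 2.8 occupy positions 2–3 → each gets rank 3.
The 2 values of 2.4 occupy positions 4–5 → each gets rank 5.
Hana has value 2.8 → rank 3.

3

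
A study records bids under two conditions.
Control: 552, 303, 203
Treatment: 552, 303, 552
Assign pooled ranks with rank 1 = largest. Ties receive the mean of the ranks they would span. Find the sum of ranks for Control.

Sorted (descending): 552, 552, 552, 303, 303, 203
The 3 values of 552 occupy positions 1–3 → average rank 2.
The 2 values of 303 occupy positions 4–5 → average rank (4+5)/2 = 4.5.
Control values → pooled ranks: 552→2, 303→4.5, 203→6
Rank sum = 2 + 4.5 + 6 = 12.5

12.5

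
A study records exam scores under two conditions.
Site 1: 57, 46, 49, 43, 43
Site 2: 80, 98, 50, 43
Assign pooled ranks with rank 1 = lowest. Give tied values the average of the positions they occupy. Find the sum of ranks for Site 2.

Sorted (ascending): 43, 43, 43, 46, 49, 50, 57, 80, 98
The 3 values of 43 occupy positions 1–3 → average rank 2.
Site 2 values → pooled ranks: 80→8, 98→9, 50→6, 43→2
Rank sum = 8 + 9 + 6 + 2 = 25

25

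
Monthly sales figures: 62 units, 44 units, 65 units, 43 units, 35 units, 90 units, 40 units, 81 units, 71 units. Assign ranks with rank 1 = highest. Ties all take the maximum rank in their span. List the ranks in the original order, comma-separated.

Sorted (descending): 90, 81, 71, 65, 62, 44, 43, 40, 35
No ties — each value takes its position as its rank.

5, 6, 4, 7, 9, 1, 8, 2, 3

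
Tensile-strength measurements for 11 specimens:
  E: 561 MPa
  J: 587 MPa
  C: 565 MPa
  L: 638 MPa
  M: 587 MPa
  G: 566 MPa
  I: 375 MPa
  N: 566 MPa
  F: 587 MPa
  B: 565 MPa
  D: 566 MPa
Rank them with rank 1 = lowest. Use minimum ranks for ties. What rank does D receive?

5

Sorted (ascending): 375, 561, 565, 565, 566, 566, 566, 587, 587, 587, 638
The 2 values of 565 occupy positions 3–4 → each gets rank 3.
The 3 values of 566 occupy positions 5–7 → each gets rank 5.
The 3 values of 587 occupy positions 8–10 → each gets rank 8.
D has value 566 MPa → rank 5.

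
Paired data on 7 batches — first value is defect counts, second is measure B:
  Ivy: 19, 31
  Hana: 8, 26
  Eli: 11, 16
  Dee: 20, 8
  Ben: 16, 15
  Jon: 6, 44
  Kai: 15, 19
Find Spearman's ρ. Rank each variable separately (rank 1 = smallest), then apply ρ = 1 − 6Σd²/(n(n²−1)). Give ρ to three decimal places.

Ranks of variable 1: 6, 2, 3, 7, 5, 1, 4
Ranks of variable 2: 6, 5, 3, 1, 2, 7, 4
d = r₁ − r₂: 0, -3, 0, 6, 3, -6, 0
d²: 0, 9, 0, 36, 9, 36, 0; Σd² = 90
ρ = 1 − 6·90/(7·48) = 1 − 540/336 = -0.607

-0.607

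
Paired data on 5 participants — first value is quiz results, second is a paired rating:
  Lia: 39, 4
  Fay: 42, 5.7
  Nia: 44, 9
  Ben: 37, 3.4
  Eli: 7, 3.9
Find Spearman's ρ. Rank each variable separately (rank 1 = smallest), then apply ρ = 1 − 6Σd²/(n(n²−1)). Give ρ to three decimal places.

Ranks of variable 1: 3, 4, 5, 2, 1
Ranks of variable 2: 3, 4, 5, 1, 2
d = r₁ − r₂: 0, 0, 0, 1, -1
d²: 0, 0, 0, 1, 1; Σd² = 2
ρ = 1 − 6·2/(5·24) = 1 − 12/120 = 0.900

0.900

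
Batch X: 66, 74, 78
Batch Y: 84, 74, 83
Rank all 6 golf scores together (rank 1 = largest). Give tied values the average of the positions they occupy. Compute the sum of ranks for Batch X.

Sorted (descending): 84, 83, 78, 74, 74, 66
The 2 values of 74 occupy positions 4–5 → average rank (4+5)/2 = 4.5.
Batch X values → pooled ranks: 66→6, 74→4.5, 78→3
Rank sum = 6 + 4.5 + 3 = 13.5

13.5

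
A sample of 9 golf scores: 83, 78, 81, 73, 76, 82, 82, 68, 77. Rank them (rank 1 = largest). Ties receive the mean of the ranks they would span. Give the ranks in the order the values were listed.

Sorted (descending): 83, 82, 82, 81, 78, 77, 76, 73, 68
The 2 values of 82 occupy positions 2–3 → average rank (2+3)/2 = 2.5.

1, 5, 4, 8, 7, 2.5, 2.5, 9, 6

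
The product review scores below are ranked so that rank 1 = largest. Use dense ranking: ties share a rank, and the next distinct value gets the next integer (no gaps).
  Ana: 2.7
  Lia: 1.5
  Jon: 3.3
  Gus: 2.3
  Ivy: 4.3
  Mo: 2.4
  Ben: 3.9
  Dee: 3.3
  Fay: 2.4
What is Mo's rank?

5

Sorted (descending): 4.3, 3.9, 3.3, 3.3, 2.7, 2.4, 2.4, 2.3, 1.5
The 2 values of 3.3 share dense rank 3.
The 2 values of 2.4 share dense rank 5.
Remaining distinct values take the next consecutive integers.
Mo has value 2.4 → rank 5.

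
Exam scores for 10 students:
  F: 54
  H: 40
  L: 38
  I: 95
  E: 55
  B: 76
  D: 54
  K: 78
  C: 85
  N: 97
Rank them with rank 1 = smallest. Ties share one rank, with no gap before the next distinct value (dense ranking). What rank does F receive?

3

Sorted (ascending): 38, 40, 54, 54, 55, 76, 78, 85, 95, 97
The 2 values of 54 share dense rank 3.
Remaining distinct values take the next consecutive integers.
F has value 54 → rank 3.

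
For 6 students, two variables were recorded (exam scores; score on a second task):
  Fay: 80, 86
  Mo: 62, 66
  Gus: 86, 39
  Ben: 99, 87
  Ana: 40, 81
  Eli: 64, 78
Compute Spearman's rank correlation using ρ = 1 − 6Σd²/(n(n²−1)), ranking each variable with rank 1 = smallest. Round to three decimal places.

Ranks of variable 1: 4, 2, 5, 6, 1, 3
Ranks of variable 2: 5, 2, 1, 6, 4, 3
d = r₁ − r₂: -1, 0, 4, 0, -3, 0
d²: 1, 0, 16, 0, 9, 0; Σd² = 26
ρ = 1 − 6·26/(6·35) = 1 − 156/210 = 0.257

0.257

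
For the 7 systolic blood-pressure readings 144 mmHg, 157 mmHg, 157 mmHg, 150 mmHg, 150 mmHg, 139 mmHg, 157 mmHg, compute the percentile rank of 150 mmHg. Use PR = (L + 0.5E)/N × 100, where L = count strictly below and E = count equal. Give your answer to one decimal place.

42.9

N = 7.
Strictly below 150: 2. Equal to 150: 2.
PR = (2 + 0.5·2)/7 × 100 = 42.9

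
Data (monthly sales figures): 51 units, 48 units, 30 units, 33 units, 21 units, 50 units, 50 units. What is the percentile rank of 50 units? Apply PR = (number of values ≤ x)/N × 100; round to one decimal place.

N = 7.
Strictly below 50: 4. Equal to 50: 2.
PR = 6/7 × 100 = 85.7

85.7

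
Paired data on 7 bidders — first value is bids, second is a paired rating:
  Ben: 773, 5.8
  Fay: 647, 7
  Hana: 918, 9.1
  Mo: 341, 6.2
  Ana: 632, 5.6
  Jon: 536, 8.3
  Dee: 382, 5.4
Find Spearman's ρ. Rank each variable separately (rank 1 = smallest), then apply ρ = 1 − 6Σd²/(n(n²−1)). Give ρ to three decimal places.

Ranks of variable 1: 6, 5, 7, 1, 4, 3, 2
Ranks of variable 2: 3, 5, 7, 4, 2, 6, 1
d = r₁ − r₂: 3, 0, 0, -3, 2, -3, 1
d²: 9, 0, 0, 9, 4, 9, 1; Σd² = 32
ρ = 1 − 6·32/(7·48) = 1 − 192/336 = 0.429

0.429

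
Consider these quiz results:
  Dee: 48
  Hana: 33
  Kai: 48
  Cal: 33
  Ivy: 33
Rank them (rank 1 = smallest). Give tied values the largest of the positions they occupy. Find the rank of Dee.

5

Sorted (ascending): 33, 33, 33, 48, 48
The 3 values of 33 occupy positions 1–3 → each gets rank 3.
The 2 values of 48 occupy positions 4–5 → each gets rank 5.
Dee has value 48 → rank 5.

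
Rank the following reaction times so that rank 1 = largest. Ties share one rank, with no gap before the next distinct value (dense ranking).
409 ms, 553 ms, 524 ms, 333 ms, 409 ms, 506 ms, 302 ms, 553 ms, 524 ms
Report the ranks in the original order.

Sorted (descending): 553, 553, 524, 524, 506, 409, 409, 333, 302
The 2 values of 553 share dense rank 1.
The 2 values of 524 share dense rank 2.
The 2 values of 409 share dense rank 4.
Remaining distinct values take the next consecutive integers.

4, 1, 2, 5, 4, 3, 6, 1, 2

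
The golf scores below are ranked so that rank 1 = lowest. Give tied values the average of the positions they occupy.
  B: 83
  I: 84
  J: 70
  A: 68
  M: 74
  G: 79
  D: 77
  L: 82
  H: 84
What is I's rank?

Sorted (ascending): 68, 70, 74, 77, 79, 82, 83, 84, 84
The 2 values of 84 occupy positions 8–9 → average rank (8+9)/2 = 8.5.
I has value 84 → rank 8.5.

8.5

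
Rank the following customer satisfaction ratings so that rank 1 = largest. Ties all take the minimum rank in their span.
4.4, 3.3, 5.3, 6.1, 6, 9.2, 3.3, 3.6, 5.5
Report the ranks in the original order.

6, 8, 5, 2, 3, 1, 8, 7, 4

Sorted (descending): 9.2, 6.1, 6, 5.5, 5.3, 4.4, 3.6, 3.3, 3.3
The 2 values of 3.3 occupy positions 8–9 → each gets rank 8.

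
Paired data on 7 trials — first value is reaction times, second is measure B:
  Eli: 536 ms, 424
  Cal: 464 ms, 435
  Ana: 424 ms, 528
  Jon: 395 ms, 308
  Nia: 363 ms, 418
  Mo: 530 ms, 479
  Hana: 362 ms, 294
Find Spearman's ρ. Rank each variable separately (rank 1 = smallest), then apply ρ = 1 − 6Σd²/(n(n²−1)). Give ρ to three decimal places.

0.643

Ranks of variable 1: 7, 5, 4, 3, 2, 6, 1
Ranks of variable 2: 4, 5, 7, 2, 3, 6, 1
d = r₁ − r₂: 3, 0, -3, 1, -1, 0, 0
d²: 9, 0, 9, 1, 1, 0, 0; Σd² = 20
ρ = 1 − 6·20/(7·48) = 1 − 120/336 = 0.643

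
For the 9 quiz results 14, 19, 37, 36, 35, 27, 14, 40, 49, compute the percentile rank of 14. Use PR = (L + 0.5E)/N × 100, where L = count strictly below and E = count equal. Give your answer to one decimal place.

11.1

N = 9.
Strictly below 14: 0. Equal to 14: 2.
PR = (0 + 0.5·2)/9 × 100 = 11.1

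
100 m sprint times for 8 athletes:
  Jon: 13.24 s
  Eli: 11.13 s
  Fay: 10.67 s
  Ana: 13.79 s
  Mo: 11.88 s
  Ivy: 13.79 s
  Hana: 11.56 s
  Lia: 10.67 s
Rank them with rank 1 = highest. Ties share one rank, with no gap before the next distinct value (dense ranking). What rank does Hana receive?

Sorted (descending): 13.79, 13.79, 13.24, 11.88, 11.56, 11.13, 10.67, 10.67
The 2 values of 13.79 share dense rank 1.
The 2 values of 10.67 share dense rank 6.
Remaining distinct values take the next consecutive integers.
Hana has value 11.56 s → rank 4.

4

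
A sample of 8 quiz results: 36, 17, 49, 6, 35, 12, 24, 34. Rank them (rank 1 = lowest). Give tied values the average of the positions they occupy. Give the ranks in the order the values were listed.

Sorted (ascending): 6, 12, 17, 24, 34, 35, 36, 49
No ties — each value takes its position as its rank.

7, 3, 8, 1, 6, 2, 4, 5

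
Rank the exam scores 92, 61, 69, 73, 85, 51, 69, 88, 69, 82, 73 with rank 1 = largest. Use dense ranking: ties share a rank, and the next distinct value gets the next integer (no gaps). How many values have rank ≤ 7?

Sorted (descending): 92, 88, 85, 82, 73, 73, 69, 69, 69, 61, 51
The 2 values of 73 share dense rank 5.
The 3 values of 69 share dense rank 6.
Remaining distinct values take the next consecutive integers.
Ranks ≤ 7: {1, 2, 3, 4, 5, 5, 6, 6, 6, 7} → 10 values.

10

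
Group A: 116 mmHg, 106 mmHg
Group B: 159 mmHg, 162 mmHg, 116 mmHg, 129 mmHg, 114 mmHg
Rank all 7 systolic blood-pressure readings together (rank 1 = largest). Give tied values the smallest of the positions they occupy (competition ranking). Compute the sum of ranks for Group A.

11

Sorted (descending): 162, 159, 129, 116, 116, 114, 106
The 2 values of 116 occupy positions 4–5 → each gets rank 4.
Group A values → pooled ranks: 116→4, 106→7
Rank sum = 4 + 7 = 11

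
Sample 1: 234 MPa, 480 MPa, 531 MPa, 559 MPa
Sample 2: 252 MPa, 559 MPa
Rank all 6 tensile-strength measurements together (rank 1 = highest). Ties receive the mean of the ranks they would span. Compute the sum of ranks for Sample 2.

Sorted (descending): 559, 559, 531, 480, 252, 234
The 2 values of 559 occupy positions 1–2 → average rank (1+2)/2 = 1.5.
Sample 2 values → pooled ranks: 252→5, 559→1.5
Rank sum = 5 + 1.5 = 6.5

6.5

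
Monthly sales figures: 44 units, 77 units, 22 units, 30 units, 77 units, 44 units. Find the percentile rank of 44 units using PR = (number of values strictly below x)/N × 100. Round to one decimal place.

N = 6.
Strictly below 44: 2. Equal to 44: 2.
PR = 2/6 × 100 = 33.3

33.3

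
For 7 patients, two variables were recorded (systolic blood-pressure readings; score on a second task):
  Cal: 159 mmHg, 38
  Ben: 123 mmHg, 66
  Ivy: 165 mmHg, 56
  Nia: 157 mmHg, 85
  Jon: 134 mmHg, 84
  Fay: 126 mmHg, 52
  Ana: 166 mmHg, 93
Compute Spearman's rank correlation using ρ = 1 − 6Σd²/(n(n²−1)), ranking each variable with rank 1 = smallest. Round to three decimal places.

Ranks of variable 1: 5, 1, 6, 4, 3, 2, 7
Ranks of variable 2: 1, 4, 3, 6, 5, 2, 7
d = r₁ − r₂: 4, -3, 3, -2, -2, 0, 0
d²: 16, 9, 9, 4, 4, 0, 0; Σd² = 42
ρ = 1 − 6·42/(7·48) = 1 − 252/336 = 0.250

0.250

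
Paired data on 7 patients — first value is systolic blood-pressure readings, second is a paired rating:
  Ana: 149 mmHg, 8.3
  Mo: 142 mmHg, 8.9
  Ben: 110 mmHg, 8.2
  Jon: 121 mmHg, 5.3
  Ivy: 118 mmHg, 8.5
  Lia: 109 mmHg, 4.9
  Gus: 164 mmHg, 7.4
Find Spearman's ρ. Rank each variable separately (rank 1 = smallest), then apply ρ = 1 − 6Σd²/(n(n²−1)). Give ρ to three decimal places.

0.321

Ranks of variable 1: 6, 5, 2, 4, 3, 1, 7
Ranks of variable 2: 5, 7, 4, 2, 6, 1, 3
d = r₁ − r₂: 1, -2, -2, 2, -3, 0, 4
d²: 1, 4, 4, 4, 9, 0, 16; Σd² = 38
ρ = 1 − 6·38/(7·48) = 1 − 228/336 = 0.321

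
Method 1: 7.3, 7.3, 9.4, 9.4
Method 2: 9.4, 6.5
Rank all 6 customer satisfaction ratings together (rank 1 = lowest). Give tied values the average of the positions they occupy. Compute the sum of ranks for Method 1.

15

Sorted (ascending): 6.5, 7.3, 7.3, 9.4, 9.4, 9.4
The 2 values of 7.3 occupy positions 2–3 → average rank (2+3)/2 = 2.5.
The 3 values of 9.4 occupy positions 4–6 → average rank 5.
Method 1 values → pooled ranks: 7.3→2.5, 7.3→2.5, 9.4→5, 9.4→5
Rank sum = 2.5 + 2.5 + 5 + 5 = 15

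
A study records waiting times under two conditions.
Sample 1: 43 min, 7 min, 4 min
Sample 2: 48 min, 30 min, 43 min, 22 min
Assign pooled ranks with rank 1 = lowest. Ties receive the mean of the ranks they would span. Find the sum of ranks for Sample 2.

19.5

Sorted (ascending): 4, 7, 22, 30, 43, 43, 48
The 2 values of 43 occupy positions 5–6 → average rank (5+6)/2 = 5.5.
Sample 2 values → pooled ranks: 48→7, 30→4, 43→5.5, 22→3
Rank sum = 7 + 4 + 5.5 + 3 = 19.5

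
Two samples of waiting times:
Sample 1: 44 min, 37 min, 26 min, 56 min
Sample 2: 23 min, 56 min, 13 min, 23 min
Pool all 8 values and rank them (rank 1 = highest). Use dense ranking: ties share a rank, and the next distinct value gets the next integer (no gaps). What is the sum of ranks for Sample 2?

Sorted (descending): 56, 56, 44, 37, 26, 23, 23, 13
The 2 values of 56 share dense rank 1.
The 2 values of 23 share dense rank 5.
Remaining distinct values take the next consecutive integers.
Sample 2 values → pooled ranks: 23→5, 56→1, 13→6, 23→5
Rank sum = 5 + 1 + 6 + 5 = 17

17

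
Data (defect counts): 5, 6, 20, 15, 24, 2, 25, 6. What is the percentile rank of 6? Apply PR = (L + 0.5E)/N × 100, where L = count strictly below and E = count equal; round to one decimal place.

37.5

N = 8.
Strictly below 6: 2. Equal to 6: 2.
PR = (2 + 0.5·2)/8 × 100 = 37.5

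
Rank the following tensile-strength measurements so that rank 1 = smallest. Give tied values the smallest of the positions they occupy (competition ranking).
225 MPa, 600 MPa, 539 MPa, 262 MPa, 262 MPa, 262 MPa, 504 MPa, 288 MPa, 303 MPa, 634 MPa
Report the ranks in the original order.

1, 9, 8, 2, 2, 2, 7, 5, 6, 10

Sorted (ascending): 225, 262, 262, 262, 288, 303, 504, 539, 600, 634
The 3 values of 262 occupy positions 2–4 → each gets rank 2.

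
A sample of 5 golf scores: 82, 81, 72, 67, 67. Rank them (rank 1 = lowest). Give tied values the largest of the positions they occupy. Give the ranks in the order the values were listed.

Sorted (ascending): 67, 67, 72, 81, 82
The 2 values of 67 occupy positions 1–2 → each gets rank 2.

5, 4, 3, 2, 2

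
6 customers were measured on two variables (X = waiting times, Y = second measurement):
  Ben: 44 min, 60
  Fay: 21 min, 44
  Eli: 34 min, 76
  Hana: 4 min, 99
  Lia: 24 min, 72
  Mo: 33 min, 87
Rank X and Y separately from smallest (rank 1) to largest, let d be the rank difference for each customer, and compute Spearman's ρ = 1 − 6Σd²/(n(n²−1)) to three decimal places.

-0.257

Ranks of variable 1: 6, 2, 5, 1, 3, 4
Ranks of variable 2: 2, 1, 4, 6, 3, 5
d = r₁ − r₂: 4, 1, 1, -5, 0, -1
d²: 16, 1, 1, 25, 0, 1; Σd² = 44
ρ = 1 − 6·44/(6·35) = 1 − 264/210 = -0.257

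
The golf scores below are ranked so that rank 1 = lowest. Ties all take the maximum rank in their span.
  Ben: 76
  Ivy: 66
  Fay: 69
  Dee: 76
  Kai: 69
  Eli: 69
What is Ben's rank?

6

Sorted (ascending): 66, 69, 69, 69, 76, 76
The 3 values of 69 occupy positions 2–4 → each gets rank 4.
The 2 values of 76 occupy positions 5–6 → each gets rank 6.
Ben has value 76 → rank 6.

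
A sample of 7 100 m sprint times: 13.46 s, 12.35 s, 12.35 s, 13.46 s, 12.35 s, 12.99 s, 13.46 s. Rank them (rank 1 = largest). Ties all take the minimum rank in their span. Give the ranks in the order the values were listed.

Sorted (descending): 13.46, 13.46, 13.46, 12.99, 12.35, 12.35, 12.35
The 3 values of 13.46 occupy positions 1–3 → each gets rank 1.
The 3 values of 12.35 occupy positions 5–7 → each gets rank 5.

1, 5, 5, 1, 5, 4, 1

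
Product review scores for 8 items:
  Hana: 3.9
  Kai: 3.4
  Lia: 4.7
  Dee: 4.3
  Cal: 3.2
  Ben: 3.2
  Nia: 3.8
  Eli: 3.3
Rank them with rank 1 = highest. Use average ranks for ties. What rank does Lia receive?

1

Sorted (descending): 4.7, 4.3, 3.9, 3.8, 3.4, 3.3, 3.2, 3.2
The 2 values of 3.2 occupy positions 7–8 → average rank (7+8)/2 = 7.5.
Lia has value 4.7 → rank 1.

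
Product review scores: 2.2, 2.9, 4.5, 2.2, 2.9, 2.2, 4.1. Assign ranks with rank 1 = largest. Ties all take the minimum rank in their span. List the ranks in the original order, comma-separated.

5, 3, 1, 5, 3, 5, 2

Sorted (descending): 4.5, 4.1, 2.9, 2.9, 2.2, 2.2, 2.2
The 2 values of 2.9 occupy positions 3–4 → each gets rank 3.
The 3 values of 2.2 occupy positions 5–7 → each gets rank 5.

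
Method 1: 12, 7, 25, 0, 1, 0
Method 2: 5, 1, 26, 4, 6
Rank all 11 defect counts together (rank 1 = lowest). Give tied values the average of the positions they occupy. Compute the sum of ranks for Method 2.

Sorted (ascending): 0, 0, 1, 1, 4, 5, 6, 7, 12, 25, 26
The 2 values of 0 occupy positions 1–2 → average rank (1+2)/2 = 1.5.
The 2 values of 1 occupy positions 3–4 → average rank (3+4)/2 = 3.5.
Method 2 values → pooled ranks: 5→6, 1→3.5, 26→11, 4→5, 6→7
Rank sum = 6 + 3.5 + 11 + 5 + 7 = 32.5

32.5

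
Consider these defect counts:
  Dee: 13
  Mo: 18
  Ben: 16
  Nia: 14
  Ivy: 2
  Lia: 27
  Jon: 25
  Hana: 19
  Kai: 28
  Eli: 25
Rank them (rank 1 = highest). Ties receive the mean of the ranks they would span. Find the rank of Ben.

Sorted (descending): 28, 27, 25, 25, 19, 18, 16, 14, 13, 2
The 2 values of 25 occupy positions 3–4 → average rank (3+4)/2 = 3.5.
Ben has value 16 → rank 7.

7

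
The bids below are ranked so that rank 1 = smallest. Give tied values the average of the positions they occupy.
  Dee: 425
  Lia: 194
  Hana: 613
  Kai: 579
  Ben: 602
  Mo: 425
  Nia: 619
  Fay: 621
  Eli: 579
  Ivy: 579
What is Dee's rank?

Sorted (ascending): 194, 425, 425, 579, 579, 579, 602, 613, 619, 621
The 2 values of 425 occupy positions 2–3 → average rank (2+3)/2 = 2.5.
The 3 values of 579 occupy positions 4–6 → average rank 5.
Dee has value 425 → rank 2.5.

2.5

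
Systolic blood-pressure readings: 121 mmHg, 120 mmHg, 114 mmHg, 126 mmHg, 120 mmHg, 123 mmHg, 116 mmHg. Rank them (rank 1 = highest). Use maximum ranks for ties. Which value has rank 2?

Sorted (descending): 126, 123, 121, 120, 120, 116, 114
The 2 values of 120 occupy positions 4–5 → each gets rank 5.
Rank 2 → value 123.

123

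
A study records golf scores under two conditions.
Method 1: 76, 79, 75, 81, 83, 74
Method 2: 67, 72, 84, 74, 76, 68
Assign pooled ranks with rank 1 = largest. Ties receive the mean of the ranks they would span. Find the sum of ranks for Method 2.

Sorted (descending): 84, 83, 81, 79, 76, 76, 75, 74, 74, 72, 68, 67
The 2 values of 76 occupy positions 5–6 → average rank (5+6)/2 = 5.5.
The 2 values of 74 occupy positions 8–9 → average rank (8+9)/2 = 8.5.
Method 2 values → pooled ranks: 67→12, 72→10, 84→1, 74→8.5, 76→5.5, 68→11
Rank sum = 12 + 10 + 1 + 8.5 + 5.5 + 11 = 48

48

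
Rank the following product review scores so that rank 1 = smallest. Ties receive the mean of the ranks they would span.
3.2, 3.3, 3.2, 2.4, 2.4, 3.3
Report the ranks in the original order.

3.5, 5.5, 3.5, 1.5, 1.5, 5.5

Sorted (ascending): 2.4, 2.4, 3.2, 3.2, 3.3, 3.3
The 2 values of 2.4 occupy positions 1–2 → average rank (1+2)/2 = 1.5.
The 2 values of 3.2 occupy positions 3–4 → average rank (3+4)/2 = 3.5.
The 2 values of 3.3 occupy positions 5–6 → average rank (5+6)/2 = 5.5.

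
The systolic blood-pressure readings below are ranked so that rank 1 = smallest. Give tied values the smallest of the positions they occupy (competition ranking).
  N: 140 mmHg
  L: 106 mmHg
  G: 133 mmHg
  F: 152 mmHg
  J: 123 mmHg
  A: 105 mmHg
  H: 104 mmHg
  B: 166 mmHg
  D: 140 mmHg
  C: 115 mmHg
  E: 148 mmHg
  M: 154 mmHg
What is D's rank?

7

Sorted (ascending): 104, 105, 106, 115, 123, 133, 140, 140, 148, 152, 154, 166
The 2 values of 140 occupy positions 7–8 → each gets rank 7.
D has value 140 mmHg → rank 7.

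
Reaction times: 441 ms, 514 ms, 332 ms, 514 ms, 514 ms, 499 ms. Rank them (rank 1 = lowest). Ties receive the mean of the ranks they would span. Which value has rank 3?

499

Sorted (ascending): 332, 441, 499, 514, 514, 514
The 3 values of 514 occupy positions 4–6 → average rank 5.
Rank 3 → value 499.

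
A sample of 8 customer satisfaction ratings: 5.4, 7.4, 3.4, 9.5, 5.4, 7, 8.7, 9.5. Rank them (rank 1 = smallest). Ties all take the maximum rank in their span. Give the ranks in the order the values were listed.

3, 5, 1, 8, 3, 4, 6, 8

Sorted (ascending): 3.4, 5.4, 5.4, 7, 7.4, 8.7, 9.5, 9.5
The 2 values of 5.4 occupy positions 2–3 → each gets rank 3.
The 2 values of 9.5 occupy positions 7–8 → each gets rank 8.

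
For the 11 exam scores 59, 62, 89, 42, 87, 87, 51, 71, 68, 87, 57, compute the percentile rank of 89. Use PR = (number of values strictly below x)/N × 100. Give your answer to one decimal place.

90.9

N = 11.
Strictly below 89: 10. Equal to 89: 1.
PR = 10/11 × 100 = 90.9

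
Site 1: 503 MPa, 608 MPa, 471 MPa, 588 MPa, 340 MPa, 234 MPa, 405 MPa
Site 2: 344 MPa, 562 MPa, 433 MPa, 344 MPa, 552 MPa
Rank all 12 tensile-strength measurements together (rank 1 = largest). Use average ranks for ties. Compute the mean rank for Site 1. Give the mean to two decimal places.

Sorted (descending): 608, 588, 562, 552, 503, 471, 433, 405, 344, 344, 340, 234
The 2 values of 344 occupy positions 9–10 → average rank (9+10)/2 = 9.5.
Site 1 values → pooled ranks: 503→5, 608→1, 471→6, 588→2, 340→11, 234→12, 405→8
Mean rank = (5 + 1 + 6 + 2 + 11 + 12 + 8) / 7 = 6.43

6.43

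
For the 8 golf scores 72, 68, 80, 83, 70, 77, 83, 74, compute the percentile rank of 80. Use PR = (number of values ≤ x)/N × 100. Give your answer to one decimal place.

75.0

N = 8.
Strictly below 80: 5. Equal to 80: 1.
PR = 6/8 × 100 = 75.0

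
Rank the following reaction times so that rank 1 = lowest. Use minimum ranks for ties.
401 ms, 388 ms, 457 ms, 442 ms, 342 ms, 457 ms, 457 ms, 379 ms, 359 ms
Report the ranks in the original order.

5, 4, 7, 6, 1, 7, 7, 3, 2

Sorted (ascending): 342, 359, 379, 388, 401, 442, 457, 457, 457
The 3 values of 457 occupy positions 7–9 → each gets rank 7.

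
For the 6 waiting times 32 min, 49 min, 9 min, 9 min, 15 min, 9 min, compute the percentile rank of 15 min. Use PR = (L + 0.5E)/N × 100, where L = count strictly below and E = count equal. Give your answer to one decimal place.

N = 6.
Strictly below 15: 3. Equal to 15: 1.
PR = (3 + 0.5·1)/6 × 100 = 58.3

58.3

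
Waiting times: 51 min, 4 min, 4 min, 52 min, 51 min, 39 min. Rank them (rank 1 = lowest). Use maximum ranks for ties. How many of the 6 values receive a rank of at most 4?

3

Sorted (ascending): 4, 4, 39, 51, 51, 52
The 2 values of 4 occupy positions 1–2 → each gets rank 2.
The 2 values of 51 occupy positions 4–5 → each gets rank 5.
Ranks ≤ 4: {2, 2, 3} → 3 values.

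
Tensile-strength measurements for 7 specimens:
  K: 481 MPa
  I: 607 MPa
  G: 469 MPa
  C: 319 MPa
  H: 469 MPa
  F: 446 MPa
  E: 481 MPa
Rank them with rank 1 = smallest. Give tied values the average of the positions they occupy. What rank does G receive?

Sorted (ascending): 319, 446, 469, 469, 481, 481, 607
The 2 values of 469 occupy positions 3–4 → average rank (3+4)/2 = 3.5.
The 2 values of 481 occupy positions 5–6 → average rank (5+6)/2 = 5.5.
G has value 469 MPa → rank 3.5.

3.5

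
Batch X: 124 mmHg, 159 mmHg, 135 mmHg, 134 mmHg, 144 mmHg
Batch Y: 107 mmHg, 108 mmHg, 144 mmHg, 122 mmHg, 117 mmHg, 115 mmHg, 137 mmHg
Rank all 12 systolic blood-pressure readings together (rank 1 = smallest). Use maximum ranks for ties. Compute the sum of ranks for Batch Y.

Sorted (ascending): 107, 108, 115, 117, 122, 124, 134, 135, 137, 144, 144, 159
The 2 values of 144 occupy positions 10–11 → each gets rank 11.
Batch Y values → pooled ranks: 107→1, 108→2, 144→11, 122→5, 117→4, 115→3, 137→9
Rank sum = 1 + 2 + 11 + 5 + 4 + 3 + 9 = 35

35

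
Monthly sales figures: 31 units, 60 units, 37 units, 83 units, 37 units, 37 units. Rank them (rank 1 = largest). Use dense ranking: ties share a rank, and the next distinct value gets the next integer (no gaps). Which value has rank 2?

60

Sorted (descending): 83, 60, 37, 37, 37, 31
The 3 values of 37 share dense rank 3.
Remaining distinct values take the next consecutive integers.
Rank 2 → value 60.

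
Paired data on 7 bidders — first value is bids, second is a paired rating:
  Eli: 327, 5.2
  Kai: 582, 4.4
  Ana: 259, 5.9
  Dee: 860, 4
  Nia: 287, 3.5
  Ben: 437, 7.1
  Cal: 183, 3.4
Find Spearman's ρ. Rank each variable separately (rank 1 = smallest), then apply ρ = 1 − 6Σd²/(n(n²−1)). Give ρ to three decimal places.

Ranks of variable 1: 4, 6, 2, 7, 3, 5, 1
Ranks of variable 2: 5, 4, 6, 3, 2, 7, 1
d = r₁ − r₂: -1, 2, -4, 4, 1, -2, 0
d²: 1, 4, 16, 16, 1, 4, 0; Σd² = 42
ρ = 1 − 6·42/(7·48) = 1 − 252/336 = 0.250

0.250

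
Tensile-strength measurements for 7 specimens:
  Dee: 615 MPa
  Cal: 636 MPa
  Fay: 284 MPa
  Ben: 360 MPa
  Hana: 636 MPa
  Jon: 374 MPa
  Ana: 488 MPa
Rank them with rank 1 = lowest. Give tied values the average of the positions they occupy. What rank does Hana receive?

6.5

Sorted (ascending): 284, 360, 374, 488, 615, 636, 636
The 2 values of 636 occupy positions 6–7 → average rank (6+7)/2 = 6.5.
Hana has value 636 MPa → rank 6.5.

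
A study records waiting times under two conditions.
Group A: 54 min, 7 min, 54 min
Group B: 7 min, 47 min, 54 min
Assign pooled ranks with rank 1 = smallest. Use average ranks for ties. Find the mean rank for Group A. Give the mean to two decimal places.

Sorted (ascending): 7, 7, 47, 54, 54, 54
The 2 values of 7 occupy positions 1–2 → average rank (1+2)/2 = 1.5.
The 3 values of 54 occupy positions 4–6 → average rank 5.
Group A values → pooled ranks: 54→5, 7→1.5, 54→5
Mean rank = (5 + 1.5 + 5) / 3 = 3.83

3.83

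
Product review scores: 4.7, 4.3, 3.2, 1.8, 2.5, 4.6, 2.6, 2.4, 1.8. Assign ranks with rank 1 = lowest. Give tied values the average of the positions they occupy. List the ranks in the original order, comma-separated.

Sorted (ascending): 1.8, 1.8, 2.4, 2.5, 2.6, 3.2, 4.3, 4.6, 4.7
The 2 values of 1.8 occupy positions 1–2 → average rank (1+2)/2 = 1.5.

9, 7, 6, 1.5, 4, 8, 5, 3, 1.5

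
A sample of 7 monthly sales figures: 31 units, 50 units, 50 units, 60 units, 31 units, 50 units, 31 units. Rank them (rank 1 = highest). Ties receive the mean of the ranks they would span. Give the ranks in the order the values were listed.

6, 3, 3, 1, 6, 3, 6

Sorted (descending): 60, 50, 50, 50, 31, 31, 31
The 3 values of 50 occupy positions 2–4 → average rank 3.
The 3 values of 31 occupy positions 5–7 → average rank 6.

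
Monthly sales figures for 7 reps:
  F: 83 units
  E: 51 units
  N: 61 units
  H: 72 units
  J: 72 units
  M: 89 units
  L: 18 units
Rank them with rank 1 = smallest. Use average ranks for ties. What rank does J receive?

Sorted (ascending): 18, 51, 61, 72, 72, 83, 89
The 2 values of 72 occupy positions 4–5 → average rank (4+5)/2 = 4.5.
J has value 72 units → rank 4.5.

4.5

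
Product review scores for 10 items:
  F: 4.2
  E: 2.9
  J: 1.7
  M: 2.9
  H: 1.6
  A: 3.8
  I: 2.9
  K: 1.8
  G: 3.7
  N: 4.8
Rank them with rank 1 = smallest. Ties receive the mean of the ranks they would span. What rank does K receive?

3

Sorted (ascending): 1.6, 1.7, 1.8, 2.9, 2.9, 2.9, 3.7, 3.8, 4.2, 4.8
The 3 values of 2.9 occupy positions 4–6 → average rank 5.
K has value 1.8 → rank 3.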